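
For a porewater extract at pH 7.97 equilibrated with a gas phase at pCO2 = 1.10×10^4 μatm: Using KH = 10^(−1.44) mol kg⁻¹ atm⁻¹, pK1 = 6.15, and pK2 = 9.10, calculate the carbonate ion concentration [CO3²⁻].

[CO3²⁻] = 1.96 mmol/kg

[CO2*] = KH · pCO2 = 10^(−1.44) × 1.10×10^4×10^-6 = 3.994×10^-4 mol/kg
α₀ = 1/(1 + K1/[H⁺] + K1K2/[H⁺]²) = 1/(1 + 10^+1.82 + 10^+0.69) = 0.01390
DIC = [CO2*]/α₀ = 3.994×10^-4 / 0.01390 = 28.74 mmol/kg
[CO3²⁻] = α₂·DIC; α₂ = 0.06806, so [CO3²⁻] = 0.06806 × 28.74 = 1.96 mmol/kg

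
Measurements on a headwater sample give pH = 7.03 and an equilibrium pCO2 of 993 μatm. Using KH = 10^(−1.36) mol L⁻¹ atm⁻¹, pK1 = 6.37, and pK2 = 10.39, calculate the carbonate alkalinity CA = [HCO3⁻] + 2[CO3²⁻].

CA = 0.198 mmol/L

[CO2*] = KH · pCO2 = 10^(−1.36) × 993×10^-6 = 4.335×10^-5 mol/L
α₀ = 1/(1 + K1/[H⁺] + K1K2/[H⁺]²) = 1/(1 + 10^+0.66 + 10^-2.70) = 0.1794
DIC = [CO2*]/α₀ = 4.335×10^-5 / 0.1794 = 0.2416 mmol/L
CA = (α₁ + 2α₂)·DIC = (0.8202 + 2×0.0003580) × 0.2416 = 0.198 mmol/L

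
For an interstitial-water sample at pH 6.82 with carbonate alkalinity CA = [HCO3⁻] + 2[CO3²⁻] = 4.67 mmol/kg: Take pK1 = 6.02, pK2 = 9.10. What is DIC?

DIC = 5.38 mmol/kg

CA = [HCO3⁻] + 2[CO3²⁻] = (α₁ + 2α₂)·DIC
At pH 6.82: [H⁺]/K1 = 10^-0.80 = 0.15849, K2/[H⁺] = 10^-2.28 = 0.0052481
α₁ = 1/(1 + 0.15849 + 0.0052481) = 1/1.1637 = 0.8593; α₂ = α₁·K2/[H⁺] = 0.004510
α₁ + 2α₂ = 0.8683
DIC = CA / (α₁ + 2α₂) = 4.67 / 0.8683 = 5.38 mmol/kg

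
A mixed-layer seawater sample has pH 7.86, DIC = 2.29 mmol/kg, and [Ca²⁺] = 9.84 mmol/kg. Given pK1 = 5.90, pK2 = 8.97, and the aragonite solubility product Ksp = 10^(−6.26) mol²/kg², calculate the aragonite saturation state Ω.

α₂ = 1 / (1 + [H⁺]/K2 + [H⁺]²/(K1K2)) = 1 / (1 + 10^+1.11 + 10^-0.85)
   = 1 / (1 + 12.882 + 0.14125) = 1/14.024 = 0.07131
[CO3²⁻] = α₂ × DIC = 0.07131 × 2.29 = 0.1633 mmol/kg
Ksp = 10^(−6.26) = 5.495×10^-7
Ω = [Ca²⁺][CO3²⁻]/Ksp = (9.84×10^-3)(1.633×10^-4) / 5.495×10^-7 = 2.92

Ω = 2.92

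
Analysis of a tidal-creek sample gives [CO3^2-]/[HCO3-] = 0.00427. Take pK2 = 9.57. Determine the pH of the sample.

From K2 = [H⁺][CO3^2-]/[HCO3-]:  pH = pK2 + log₁₀([CO3^2-]/[HCO3-])
log₁₀(0.00427) = -2.370
pH = 9.57 + (-2.370) = 7.20

pH = 7.20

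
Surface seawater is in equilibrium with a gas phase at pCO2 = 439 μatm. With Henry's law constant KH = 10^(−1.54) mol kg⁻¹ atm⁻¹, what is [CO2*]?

[CO2*] = 12.7 μmol/kg

KH = 10^(−1.54) = 2.884×10^-2 mol kg⁻¹ atm⁻¹
[CO2*] = KH · pCO2 = 2.884×10^-2 × 439×10^-6 atm = 1.27×10^-5 mol/kg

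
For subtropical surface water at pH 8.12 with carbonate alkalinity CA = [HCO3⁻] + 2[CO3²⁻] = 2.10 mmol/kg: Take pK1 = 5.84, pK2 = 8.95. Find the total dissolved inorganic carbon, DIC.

CA = [HCO3⁻] + 2[CO3²⁻] = (α₁ + 2α₂)·DIC
At pH 8.12: [H⁺]/K1 = 10^-2.28 = 0.0052481, K2/[H⁺] = 10^-0.83 = 0.14791
α₁ = 1/(1 + 0.0052481 + 0.14791) = 1/1.1532 = 0.8672; α₂ = α₁·K2/[H⁺] = 0.1283
α₁ + 2α₂ = 1.1237
DIC = CA / (α₁ + 2α₂) = 2.10 / 1.1237 = 1.87 mmol/kg

DIC = 1.87 mmol/kg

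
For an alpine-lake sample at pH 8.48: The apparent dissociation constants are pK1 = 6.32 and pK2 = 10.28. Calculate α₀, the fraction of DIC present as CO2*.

α₀ = 0.00676

α₀ = 1 / (1 + K1/[H⁺] + K1K2/[H⁺]²) = 1 / (1 + 10^+2.16 + 10^+0.36)
   = 1 / (1 + 144.54 + 2.2909) = 1/147.83 = 0.006764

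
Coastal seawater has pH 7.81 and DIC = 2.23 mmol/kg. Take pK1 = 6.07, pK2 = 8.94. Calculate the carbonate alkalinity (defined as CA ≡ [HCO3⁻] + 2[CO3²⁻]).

CA = 2.34 mmol/kg

CA = [HCO3⁻] + 2[CO3²⁻] = (α₁ + 2α₂)·DIC
At pH 7.81: [H⁺]/K1 = 10^-1.74 = 0.018197, K2/[H⁺] = 10^-1.13 = 0.074131
α₁ = 1/(1 + 0.018197 + 0.074131) = 1/1.0923 = 0.9155; α₂ = α₁·K2/[H⁺] = 0.06787
α₁ + 2α₂ = 1.0512
CA = 1.0512 × 2.23 = 2.34 mmol/kg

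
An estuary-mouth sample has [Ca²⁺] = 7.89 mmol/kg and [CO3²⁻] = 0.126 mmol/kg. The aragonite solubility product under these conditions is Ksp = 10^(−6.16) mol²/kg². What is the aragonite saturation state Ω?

Ksp = 10^(−6.16) = 6.918×10^-7
Ω = [Ca²⁺][CO3²⁻]/Ksp = (7.89×10^-3)(0.126×10^-3) / 6.918×10^-7 = 1.44

Ω = 1.44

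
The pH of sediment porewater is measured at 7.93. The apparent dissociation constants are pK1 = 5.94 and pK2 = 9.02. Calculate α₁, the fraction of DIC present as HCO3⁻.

α₁ = 0.916

α₁ = 1 / (1 + [H⁺]/K1 + K2/[H⁺]) = 1 / (1 + 10^-1.99 + 10^-1.09)
   = 1 / (1 + 0.010233 + 0.081283) = 1/1.0915 = 0.9162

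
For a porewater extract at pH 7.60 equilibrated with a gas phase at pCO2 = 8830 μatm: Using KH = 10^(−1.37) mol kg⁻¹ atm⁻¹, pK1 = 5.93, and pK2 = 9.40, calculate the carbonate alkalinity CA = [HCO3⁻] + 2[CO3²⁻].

[CO2*] = KH · pCO2 = 10^(−1.37) × 8830×10^-6 = 3.767×10^-4 mol/kg
α₀ = 1/(1 + K1/[H⁺] + K1K2/[H⁺]²) = 1/(1 + 10^+1.67 + 10^-0.13) = 0.02061
DIC = [CO2*]/α₀ = 3.767×10^-4 / 0.02061 = 18.27 mmol/kg
CA = (α₁ + 2α₂)·DIC = (0.9641 + 2×0.01528) × 18.27 = 18.2 mmol/kg

CA = 18.2 mmol/kg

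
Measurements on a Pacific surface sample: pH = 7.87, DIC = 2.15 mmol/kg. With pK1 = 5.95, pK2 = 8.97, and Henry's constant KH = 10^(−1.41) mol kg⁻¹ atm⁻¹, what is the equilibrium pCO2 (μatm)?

α₀ = 1 / (1 + K1/[H⁺] + K1K2/[H⁺]²) = 1 / (1 + 10^+1.92 + 10^+0.82)
   = 1 / (1 + 83.176 + 6.6069) = 1/90.783 = 0.01102
[CO2*] = α₀ × DIC = 0.01102 × 2.15 = 0.02368 mmol/kg
pCO2 = [CO2*]/KH = 2.368×10^-5 / 3.890×10^-2 = 609 μatm

pCO2 = 609 μatm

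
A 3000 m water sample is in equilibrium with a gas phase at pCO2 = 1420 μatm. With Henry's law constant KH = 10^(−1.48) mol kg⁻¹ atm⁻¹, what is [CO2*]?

KH = 10^(−1.48) = 3.311×10^-2 mol kg⁻¹ atm⁻¹
[CO2*] = KH · pCO2 = 3.311×10^-2 × 1420×10^-6 atm = 4.70×10^-5 mol/kg

[CO2*] = 47.0 μmol/kg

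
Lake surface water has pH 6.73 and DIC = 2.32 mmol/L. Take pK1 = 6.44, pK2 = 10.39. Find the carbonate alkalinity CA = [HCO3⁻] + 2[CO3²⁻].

CA = [HCO3⁻] + 2[CO3²⁻] = (α₁ + 2α₂)·DIC
At pH 6.73: [H⁺]/K1 = 10^-0.29 = 0.51286, K2/[H⁺] = 10^-3.66 = 0.00021878
α₁ = 1/(1 + 0.51286 + 0.00021878) = 1/1.5131 = 0.6609; α₂ = α₁·K2/[H⁺] = 0.0001446
α₁ + 2α₂ = 0.6612
CA = 0.6612 × 2.32 = 1.53 mmol/L

CA = 1.53 mmol/L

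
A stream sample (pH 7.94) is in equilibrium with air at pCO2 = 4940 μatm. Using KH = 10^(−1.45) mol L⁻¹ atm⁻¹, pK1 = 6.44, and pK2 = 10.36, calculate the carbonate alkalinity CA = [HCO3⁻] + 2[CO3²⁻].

CA = 5.58 mmol/L

[CO2*] = KH · pCO2 = 10^(−1.45) × 4940×10^-6 = 1.753×10^-4 mol/L
α₀ = 1/(1 + K1/[H⁺] + K1K2/[H⁺]²) = 1/(1 + 10^+1.50 + 10^-0.92) = 0.03054
DIC = [CO2*]/α₀ = 1.753×10^-4 / 0.03054 = 5.739 mmol/L
CA = (α₁ + 2α₂)·DIC = (0.9658 + 2×0.003672) × 5.739 = 5.58 mmol/L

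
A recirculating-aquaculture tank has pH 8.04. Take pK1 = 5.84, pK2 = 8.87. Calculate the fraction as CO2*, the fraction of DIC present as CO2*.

α₀ = 0.00547

α₀ = 1 / (1 + K1/[H⁺] + K1K2/[H⁺]²) = 1 / (1 + 10^+2.20 + 10^+1.37)
   = 1 / (1 + 158.49 + 23.442) = 1/182.93 = 0.005467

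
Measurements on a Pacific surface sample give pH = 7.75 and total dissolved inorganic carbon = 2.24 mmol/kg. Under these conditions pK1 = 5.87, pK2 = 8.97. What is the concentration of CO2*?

α₀ = 1 / (1 + K1/[H⁺] + K1K2/[H⁺]²) = 1 / (1 + 10^+1.88 + 10^+0.66)
   = 1 / (1 + 75.858 + 4.5709) = 1/81.429 = 0.01228
[CO2*] = α₀ × DIC = 0.01228 × 2.24 = 0.0275 mmol/kg

[CO2*] = 0.0275 mmol/kg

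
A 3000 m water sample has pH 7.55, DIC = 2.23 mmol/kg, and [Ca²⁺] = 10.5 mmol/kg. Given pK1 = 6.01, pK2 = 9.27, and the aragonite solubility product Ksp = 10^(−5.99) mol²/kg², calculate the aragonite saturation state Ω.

Ω = 0.416

α₂ = 1 / (1 + [H⁺]/K2 + [H⁺]²/(K1K2)) = 1 / (1 + 10^+1.72 + 10^+0.18)
   = 1 / (1 + 52.481 + 1.5136) = 1/54.994 = 0.01818
[CO3²⁻] = α₂ × DIC = 0.01818 × 2.23 = 0.04055 mmol/kg
Ksp = 10^(−5.99) = 1.023×10^-6
Ω = [Ca²⁺][CO3²⁻]/Ksp = (10.5×10^-3)(4.055×10^-5) / 1.023×10^-6 = 0.416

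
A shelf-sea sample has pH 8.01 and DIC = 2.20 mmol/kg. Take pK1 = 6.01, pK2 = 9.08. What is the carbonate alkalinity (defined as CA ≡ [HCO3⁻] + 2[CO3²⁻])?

CA = 2.35 mmol/kg

CA = [HCO3⁻] + 2[CO3²⁻] = (α₁ + 2α₂)·DIC
At pH 8.01: [H⁺]/K1 = 10^-2.00 = 0.010000, K2/[H⁺] = 10^-1.07 = 0.085114
α₁ = 1/(1 + 0.010000 + 0.085114) = 1/1.0951 = 0.9131; α₂ = α₁·K2/[H⁺] = 0.07772
α₁ + 2α₂ = 1.0686
CA = 1.0686 × 2.20 = 2.35 mmol/kg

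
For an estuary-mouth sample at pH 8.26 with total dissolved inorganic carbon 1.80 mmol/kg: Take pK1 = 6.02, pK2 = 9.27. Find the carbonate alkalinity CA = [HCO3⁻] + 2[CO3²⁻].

CA = [HCO3⁻] + 2[CO3²⁻] = (α₁ + 2α₂)·DIC
At pH 8.26: [H⁺]/K1 = 10^-2.24 = 0.0057544, K2/[H⁺] = 10^-1.01 = 0.097724
α₁ = 1/(1 + 0.0057544 + 0.097724) = 1/1.1035 = 0.9062; α₂ = α₁·K2/[H⁺] = 0.08856
α₁ + 2α₂ = 1.0833
CA = 1.0833 × 1.80 = 1.95 mmol/kg

CA = 1.95 mmol/kg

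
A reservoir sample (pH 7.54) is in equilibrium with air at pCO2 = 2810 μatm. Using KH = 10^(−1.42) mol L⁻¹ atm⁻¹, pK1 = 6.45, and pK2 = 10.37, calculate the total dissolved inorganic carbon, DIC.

DIC = 1.42 mmol/L

[CO2*] = KH · pCO2 = 10^(−1.42) × 2810×10^-6 = 1.068×10^-4 mol/L
α₀ = 1/(1 + K1/[H⁺] + K1K2/[H⁺]²) = 1/(1 + 10^+1.09 + 10^-1.74) = 0.07507
DIC = [CO2*]/α₀ = 1.068×10^-4 / 0.07507 = 1.42 mmol/L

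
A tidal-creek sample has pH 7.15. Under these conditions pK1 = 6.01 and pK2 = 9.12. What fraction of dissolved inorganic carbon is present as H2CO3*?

α₀ = 1 / (1 + K1/[H⁺] + K1K2/[H⁺]²) = 1 / (1 + 10^+1.14 + 10^-0.83)
   = 1 / (1 + 13.804 + 0.14791) = 1/14.952 = 0.06688

α₀ = 0.0669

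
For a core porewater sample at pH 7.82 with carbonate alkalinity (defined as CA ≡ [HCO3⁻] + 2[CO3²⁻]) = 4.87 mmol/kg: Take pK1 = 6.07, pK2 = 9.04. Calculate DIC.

CA = [HCO3⁻] + 2[CO3²⁻] = (α₁ + 2α₂)·DIC
At pH 7.82: [H⁺]/K1 = 10^-1.75 = 0.017783, K2/[H⁺] = 10^-1.22 = 0.060256
α₁ = 1/(1 + 0.017783 + 0.060256) = 1/1.0780 = 0.9276; α₂ = α₁·K2/[H⁺] = 0.05589
α₁ + 2α₂ = 1.0394
DIC = CA / (α₁ + 2α₂) = 4.87 / 1.0394 = 4.69 mmol/kg

DIC = 4.69 mmol/kg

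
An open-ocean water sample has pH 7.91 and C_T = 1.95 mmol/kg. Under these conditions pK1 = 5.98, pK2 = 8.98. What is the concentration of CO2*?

α₀ = 1 / (1 + K1/[H⁺] + K1K2/[H⁺]²) = 1 / (1 + 10^+1.93 + 10^+0.86)
   = 1 / (1 + 85.114 + 7.2444) = 1/93.358 = 0.01071
[CO2*] = α₀ × DIC = 0.01071 × 1.95 = 0.0209 mmol/kg

[CO2*] = 0.0209 mmol/kg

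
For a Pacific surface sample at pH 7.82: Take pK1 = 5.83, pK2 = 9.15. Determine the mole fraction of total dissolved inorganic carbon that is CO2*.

α₀ = 0.00968

α₀ = 1 / (1 + K1/[H⁺] + K1K2/[H⁺]²) = 1 / (1 + 10^+1.99 + 10^+0.66)
   = 1 / (1 + 97.724 + 4.5709) = 1/103.29 = 0.009681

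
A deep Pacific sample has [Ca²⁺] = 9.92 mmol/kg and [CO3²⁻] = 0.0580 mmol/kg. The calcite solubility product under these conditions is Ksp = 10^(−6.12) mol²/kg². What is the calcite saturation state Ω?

Ksp = 10^(−6.12) = 7.586×10^-7
Ω = [Ca²⁺][CO3²⁻]/Ksp = (9.92×10^-3)(0.0580×10^-3) / 7.586×10^-7 = 0.758

Ω = 0.758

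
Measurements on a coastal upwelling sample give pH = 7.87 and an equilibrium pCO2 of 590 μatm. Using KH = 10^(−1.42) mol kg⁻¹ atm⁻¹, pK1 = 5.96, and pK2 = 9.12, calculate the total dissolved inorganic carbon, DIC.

[CO2*] = KH · pCO2 = 10^(−1.42) × 590×10^-6 = 2.243×10^-5 mol/kg
α₀ = 1/(1 + K1/[H⁺] + K1K2/[H⁺]²) = 1/(1 + 10^+1.91 + 10^+0.66) = 0.01151
DIC = [CO2*]/α₀ = 2.243×10^-5 / 0.01151 = 1.95 mmol/kg

DIC = 1.95 mmol/kg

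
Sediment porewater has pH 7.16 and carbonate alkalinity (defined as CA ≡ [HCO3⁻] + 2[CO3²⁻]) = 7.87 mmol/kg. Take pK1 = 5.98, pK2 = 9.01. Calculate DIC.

CA = [HCO3⁻] + 2[CO3²⁻] = (α₁ + 2α₂)·DIC
At pH 7.16: [H⁺]/K1 = 10^-1.18 = 0.066069, K2/[H⁺] = 10^-1.85 = 0.014125
α₁ = 1/(1 + 0.066069 + 0.014125) = 1/1.0802 = 0.9258; α₂ = α₁·K2/[H⁺] = 0.01308
α₁ + 2α₂ = 0.9519
DIC = CA / (α₁ + 2α₂) = 7.87 / 0.9519 = 8.27 mmol/kg

DIC = 8.27 mmol/kg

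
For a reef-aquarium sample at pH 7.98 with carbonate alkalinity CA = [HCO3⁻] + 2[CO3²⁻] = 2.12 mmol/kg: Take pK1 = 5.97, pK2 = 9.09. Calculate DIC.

CA = [HCO3⁻] + 2[CO3²⁻] = (α₁ + 2α₂)·DIC
At pH 7.98: [H⁺]/K1 = 10^-2.01 = 0.0097724, K2/[H⁺] = 10^-1.11 = 0.077625
α₁ = 1/(1 + 0.0097724 + 0.077625) = 1/1.0874 = 0.9196; α₂ = α₁·K2/[H⁺] = 0.07139
α₁ + 2α₂ = 1.0624
DIC = CA / (α₁ + 2α₂) = 2.12 / 1.0624 = 2.00 mmol/kg

DIC = 2.00 mmol/kg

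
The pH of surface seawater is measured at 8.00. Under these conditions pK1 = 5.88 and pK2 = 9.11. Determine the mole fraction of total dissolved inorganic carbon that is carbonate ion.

α₂ = 1 / (1 + [H⁺]/K2 + [H⁺]²/(K1K2)) = 1 / (1 + 10^+1.11 + 10^-1.01)
   = 1 / (1 + 12.882 + 0.097724) = 1/13.980 = 0.07153

α₂ = 0.0715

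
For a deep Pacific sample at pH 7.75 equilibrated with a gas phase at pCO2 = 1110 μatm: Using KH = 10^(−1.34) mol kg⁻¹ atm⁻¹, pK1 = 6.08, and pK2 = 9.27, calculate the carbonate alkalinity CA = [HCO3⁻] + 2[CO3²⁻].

CA = 2.52 mmol/kg

[CO2*] = KH · pCO2 = 10^(−1.34) × 1110×10^-6 = 5.074×10^-5 mol/kg
α₀ = 1/(1 + K1/[H⁺] + K1K2/[H⁺]²) = 1/(1 + 10^+1.67 + 10^+0.15) = 0.02033
DIC = [CO2*]/α₀ = 5.074×10^-5 / 0.02033 = 2.496 mmol/kg
CA = (α₁ + 2α₂)·DIC = (0.9510 + 2×0.02872) × 2.496 = 2.52 mmol/kg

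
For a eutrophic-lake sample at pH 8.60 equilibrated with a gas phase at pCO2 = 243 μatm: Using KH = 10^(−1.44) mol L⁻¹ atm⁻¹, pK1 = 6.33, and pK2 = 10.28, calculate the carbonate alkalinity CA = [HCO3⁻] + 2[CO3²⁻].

[CO2*] = KH · pCO2 = 10^(−1.44) × 243×10^-6 = 8.823×10^-6 mol/L
α₀ = 1/(1 + K1/[H⁺] + K1K2/[H⁺]²) = 1/(1 + 10^+2.27 + 10^+0.59) = 0.005233
DIC = [CO2*]/α₀ = 8.823×10^-6 / 0.005233 = 1.686 mmol/L
CA = (α₁ + 2α₂)·DIC = (0.9744 + 2×0.02036) × 1.686 = 1.71 mmol/L

CA = 1.71 mmol/L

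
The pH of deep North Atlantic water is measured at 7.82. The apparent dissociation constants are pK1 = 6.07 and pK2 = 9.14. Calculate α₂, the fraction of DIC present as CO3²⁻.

α₂ = 1 / (1 + [H⁺]/K2 + [H⁺]²/(K1K2)) = 1 / (1 + 10^+1.32 + 10^-0.43)
   = 1 / (1 + 20.893 + 0.37154) = 1/22.264 = 0.04491

α₂ = 0.0449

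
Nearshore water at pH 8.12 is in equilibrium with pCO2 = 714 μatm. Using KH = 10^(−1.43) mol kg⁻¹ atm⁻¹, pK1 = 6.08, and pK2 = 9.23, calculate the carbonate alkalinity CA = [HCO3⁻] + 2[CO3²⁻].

[CO2*] = KH · pCO2 = 10^(−1.43) × 714×10^-6 = 2.653×10^-5 mol/kg
α₀ = 1/(1 + K1/[H⁺] + K1K2/[H⁺]²) = 1/(1 + 10^+2.04 + 10^+0.93) = 0.008392
DIC = [CO2*]/α₀ = 2.653×10^-5 / 0.008392 = 3.161 mmol/kg
CA = (α₁ + 2α₂)·DIC = (0.9202 + 2×0.07143) × 3.161 = 3.36 mmol/kg

CA = 3.36 mmol/kg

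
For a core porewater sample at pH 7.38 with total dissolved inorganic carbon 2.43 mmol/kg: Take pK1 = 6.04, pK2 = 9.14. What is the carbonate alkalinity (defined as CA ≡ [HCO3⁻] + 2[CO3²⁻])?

CA = 2.37 mmol/kg

CA = [HCO3⁻] + 2[CO3²⁻] = (α₁ + 2α₂)·DIC
At pH 7.38: [H⁺]/K1 = 10^-1.34 = 0.045709, K2/[H⁺] = 10^-1.76 = 0.017378
α₁ = 1/(1 + 0.045709 + 0.017378) = 1/1.0631 = 0.9407; α₂ = α₁·K2/[H⁺] = 0.01635
α₁ + 2α₂ = 0.9734
CA = 0.9734 × 2.43 = 2.37 mmol/kg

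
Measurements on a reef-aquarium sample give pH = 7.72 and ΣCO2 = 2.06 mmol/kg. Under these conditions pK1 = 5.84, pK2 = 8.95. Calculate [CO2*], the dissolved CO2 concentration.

[CO2*] = 0.0253 mmol/kg

α₀ = 1 / (1 + K1/[H⁺] + K1K2/[H⁺]²) = 1 / (1 + 10^+1.88 + 10^+0.65)
   = 1 / (1 + 75.858 + 4.4668) = 1/81.325 = 0.01230
[CO2*] = α₀ × DIC = 0.01230 × 2.06 = 0.0253 mmol/kg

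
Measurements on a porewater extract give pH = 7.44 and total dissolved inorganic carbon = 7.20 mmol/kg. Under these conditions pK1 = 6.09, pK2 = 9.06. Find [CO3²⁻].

α₂ = 1 / (1 + [H⁺]/K2 + [H⁺]²/(K1K2)) = 1 / (1 + 10^+1.62 + 10^+0.27)
   = 1 / (1 + 41.687 + 1.8621) = 1/44.549 = 0.02245
[CO3²⁻] = α₂ × DIC = 0.02245 × 7.20 = 0.162 mmol/kg

[CO3²⁻] = 0.162 mmol/kg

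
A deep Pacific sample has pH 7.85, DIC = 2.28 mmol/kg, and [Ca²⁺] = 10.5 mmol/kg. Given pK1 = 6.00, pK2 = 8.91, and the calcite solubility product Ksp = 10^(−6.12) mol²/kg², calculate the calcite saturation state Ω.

α₂ = 1 / (1 + [H⁺]/K2 + [H⁺]²/(K1K2)) = 1 / (1 + 10^+1.06 + 10^-0.79)
   = 1 / (1 + 11.482 + 0.16218) = 1/12.644 = 0.07909
[CO3²⁻] = α₂ × DIC = 0.07909 × 2.28 = 0.1803 mmol/kg
Ksp = 10^(−6.12) = 7.586×10^-7
Ω = [Ca²⁺][CO3²⁻]/Ksp = (10.5×10^-3)(1.803×10^-4) / 7.586×10^-7 = 2.50

Ω = 2.50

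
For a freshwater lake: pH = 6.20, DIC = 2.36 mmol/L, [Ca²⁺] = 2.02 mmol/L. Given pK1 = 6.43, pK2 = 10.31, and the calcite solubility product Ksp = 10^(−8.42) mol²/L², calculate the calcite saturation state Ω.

Ω = 0.0361

α₂ = 1 / (1 + [H⁺]/K2 + [H⁺]²/(K1K2)) = 1 / (1 + 10^+4.11 + 10^+4.34)
   = 1 / (1 + 1.2882×10^4 + 2.1878×10^4) = 1/3.4761×10^4 = 2.877×10^-5
[CO3²⁻] = α₂ × DIC = 2.877×10^-5 × 2.36 = 6.789×10^-5 mmol/L = 0.06789 μmol/L
Ksp = 10^(−8.42) = 3.802×10^-9
Ω = [Ca²⁺][CO3²⁻]/Ksp = (2.02×10^-3)(6.789×10^-8) / 3.802×10^-9 = 0.0361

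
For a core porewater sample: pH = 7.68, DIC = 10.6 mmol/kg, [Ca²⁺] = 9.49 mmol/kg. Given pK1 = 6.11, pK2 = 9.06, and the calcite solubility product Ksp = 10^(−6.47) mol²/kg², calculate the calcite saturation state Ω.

α₂ = 1 / (1 + [H⁺]/K2 + [H⁺]²/(K1K2)) = 1 / (1 + 10^+1.38 + 10^-0.19)
   = 1 / (1 + 23.988 + 0.64565) = 1/25.634 = 0.03901
[CO3²⁻] = α₂ × DIC = 0.03901 × 10.6 = 0.4135 mmol/kg
Ksp = 10^(−6.47) = 3.388×10^-7
Ω = [Ca²⁺][CO3²⁻]/Ksp = (9.49×10^-3)(4.135×10^-4) / 3.388×10^-7 = 11.6

Ω = 11.6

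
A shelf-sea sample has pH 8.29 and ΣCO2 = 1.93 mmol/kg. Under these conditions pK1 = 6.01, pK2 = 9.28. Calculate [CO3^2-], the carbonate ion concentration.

α₂ = 1 / (1 + [H⁺]/K2 + [H⁺]²/(K1K2)) = 1 / (1 + 10^+0.99 + 10^-1.29)
   = 1 / (1 + 9.7724 + 0.051286) = 1/10.824 = 0.09239
[CO3²⁻] = α₂ × DIC = 0.09239 × 1.93 = 0.178 mmol/kg

[CO3²⁻] = 0.178 mmol/kg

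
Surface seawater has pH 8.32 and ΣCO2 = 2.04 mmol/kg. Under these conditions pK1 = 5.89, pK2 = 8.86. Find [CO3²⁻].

[CO3²⁻] = 0.455 mmol/kg

α₂ = 1 / (1 + [H⁺]/K2 + [H⁺]²/(K1K2)) = 1 / (1 + 10^+0.54 + 10^-1.89)
   = 1 / (1 + 3.4674 + 0.012882) = 1/4.4803 = 0.2232
[CO3²⁻] = α₂ × DIC = 0.2232 × 2.04 = 0.455 mmol/kg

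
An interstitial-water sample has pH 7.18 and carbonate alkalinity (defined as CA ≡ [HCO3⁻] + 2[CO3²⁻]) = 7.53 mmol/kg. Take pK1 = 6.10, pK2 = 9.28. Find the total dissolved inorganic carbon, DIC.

DIC = 8.09 mmol/kg

CA = [HCO3⁻] + 2[CO3²⁻] = (α₁ + 2α₂)·DIC
At pH 7.18: [H⁺]/K1 = 10^-1.08 = 0.083176, K2/[H⁺] = 10^-2.10 = 0.0079433
α₁ = 1/(1 + 0.083176 + 0.0079433) = 1/1.0911 = 0.9165; α₂ = α₁·K2/[H⁺] = 0.007280
α₁ + 2α₂ = 0.9310
DIC = CA / (α₁ + 2α₂) = 7.53 / 0.9310 = 8.09 mmol/kg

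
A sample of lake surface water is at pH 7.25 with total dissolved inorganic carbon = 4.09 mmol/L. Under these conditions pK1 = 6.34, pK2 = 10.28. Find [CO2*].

α₀ = 1 / (1 + K1/[H⁺] + K1K2/[H⁺]²) = 1 / (1 + 10^+0.91 + 10^-2.12)
   = 1 / (1 + 8.1283 + 0.0075858) = 1/9.1359 = 0.1095
[CO2*] = α₀ × DIC = 0.1095 × 4.09 = 0.448 mmol/L

[CO2*] = 0.448 mmol/L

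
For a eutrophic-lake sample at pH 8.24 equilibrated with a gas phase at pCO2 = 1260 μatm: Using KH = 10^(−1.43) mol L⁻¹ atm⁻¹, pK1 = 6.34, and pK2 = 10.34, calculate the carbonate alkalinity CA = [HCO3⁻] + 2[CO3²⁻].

[CO2*] = KH · pCO2 = 10^(−1.43) × 1260×10^-6 = 4.681×10^-5 mol/L
α₀ = 1/(1 + K1/[H⁺] + K1K2/[H⁺]²) = 1/(1 + 10^+1.90 + 10^-0.20) = 0.01234
DIC = [CO2*]/α₀ = 4.681×10^-5 / 0.01234 = 3.795 mmol/L
CA = (α₁ + 2α₂)·DIC = (0.9799 + 2×0.007783) × 3.795 = 3.78 mmol/L

CA = 3.78 mmol/L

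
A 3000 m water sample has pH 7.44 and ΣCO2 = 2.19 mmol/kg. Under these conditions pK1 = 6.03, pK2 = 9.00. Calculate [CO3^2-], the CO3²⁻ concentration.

[CO3²⁻] = 0.0566 mmol/kg

α₂ = 1 / (1 + [H⁺]/K2 + [H⁺]²/(K1K2)) = 1 / (1 + 10^+1.56 + 10^+0.15)
   = 1 / (1 + 36.308 + 1.4125) = 1/38.720 = 0.02583
[CO3²⁻] = α₂ × DIC = 0.02583 × 2.19 = 0.0566 mmol/kg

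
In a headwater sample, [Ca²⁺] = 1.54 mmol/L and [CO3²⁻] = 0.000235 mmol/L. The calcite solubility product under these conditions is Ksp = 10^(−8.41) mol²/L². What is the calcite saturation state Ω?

Ω = 0.0930

Ksp = 10^(−8.41) = 3.890×10^-9
Ω = [Ca²⁺][CO3²⁻]/Ksp = (1.54×10^-3)(0.000235×10^-3) / 3.890×10^-9 = 0.0930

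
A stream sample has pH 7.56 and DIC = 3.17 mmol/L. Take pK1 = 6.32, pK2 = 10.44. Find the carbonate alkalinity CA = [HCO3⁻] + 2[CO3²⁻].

CA = [HCO3⁻] + 2[CO3²⁻] = (α₁ + 2α₂)·DIC
At pH 7.56: [H⁺]/K1 = 10^-1.24 = 0.057544, K2/[H⁺] = 10^-2.88 = 0.0013183
α₁ = 1/(1 + 0.057544 + 0.0013183) = 1/1.0589 = 0.9444; α₂ = α₁·K2/[H⁺] = 0.001245
α₁ + 2α₂ = 0.9469
CA = 0.9469 × 3.17 = 3.00 mmol/L

CA = 3.00 mmol/L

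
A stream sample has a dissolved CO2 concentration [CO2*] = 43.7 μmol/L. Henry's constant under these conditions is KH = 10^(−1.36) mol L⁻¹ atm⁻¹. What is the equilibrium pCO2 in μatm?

KH = 10^(−1.36) = 4.365×10^-2 mol L⁻¹ atm⁻¹
pCO2 = [CO2*]/KH = 43.7×10^-6 / 4.365×10^-2 = 1.00×10^-3 atm = 1000 μatm

pCO2 = 1000 μatm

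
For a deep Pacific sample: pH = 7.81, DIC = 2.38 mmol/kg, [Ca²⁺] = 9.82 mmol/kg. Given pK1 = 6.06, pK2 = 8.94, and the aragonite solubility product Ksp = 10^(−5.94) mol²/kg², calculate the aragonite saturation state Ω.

Ω = 1.38

α₂ = 1 / (1 + [H⁺]/K2 + [H⁺]²/(K1K2)) = 1 / (1 + 10^+1.13 + 10^-0.62)
   = 1 / (1 + 13.490 + 0.23988) = 1/14.730 = 0.06789
[CO3²⁻] = α₂ × DIC = 0.06789 × 2.38 = 0.1616 mmol/kg
Ksp = 10^(−5.94) = 1.148×10^-6
Ω = [Ca²⁺][CO3²⁻]/Ksp = (9.82×10^-3)(1.616×10^-4) / 1.148×10^-6 = 1.38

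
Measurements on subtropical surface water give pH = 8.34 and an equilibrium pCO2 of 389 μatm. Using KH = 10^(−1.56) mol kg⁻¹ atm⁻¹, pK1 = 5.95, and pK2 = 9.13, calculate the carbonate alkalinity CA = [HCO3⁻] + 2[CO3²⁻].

CA = 3.48 mmol/kg

[CO2*] = KH · pCO2 = 10^(−1.56) × 389×10^-6 = 1.071×10^-5 mol/kg
α₀ = 1/(1 + K1/[H⁺] + K1K2/[H⁺]²) = 1/(1 + 10^+2.39 + 10^+1.60) = 0.003493
DIC = [CO2*]/α₀ = 1.071×10^-5 / 0.003493 = 3.067 mmol/kg
CA = (α₁ + 2α₂)·DIC = (0.8574 + 2×0.1391) × 3.067 = 3.48 mmol/kg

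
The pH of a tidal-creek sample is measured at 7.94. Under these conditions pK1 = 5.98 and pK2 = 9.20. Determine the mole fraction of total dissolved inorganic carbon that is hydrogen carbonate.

α₁ = 1 / (1 + [H⁺]/K1 + K2/[H⁺]) = 1 / (1 + 10^-1.96 + 10^-1.26)
   = 1 / (1 + 0.010965 + 0.054954) = 1/1.0659 = 0.9382

α₁ = 0.938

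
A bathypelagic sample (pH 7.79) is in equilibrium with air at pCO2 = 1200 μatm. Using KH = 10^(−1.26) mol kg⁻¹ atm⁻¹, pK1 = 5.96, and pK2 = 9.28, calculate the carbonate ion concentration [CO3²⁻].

[CO3²⁻] = 0.144 mmol/kg

[CO2*] = KH · pCO2 = 10^(−1.26) × 1200×10^-6 = 6.594×10^-5 mol/kg
α₀ = 1/(1 + K1/[H⁺] + K1K2/[H⁺]²) = 1/(1 + 10^+1.83 + 10^+0.34) = 0.01413
DIC = [CO2*]/α₀ = 6.594×10^-5 / 0.01413 = 4.669 mmol/kg
[CO3²⁻] = α₂·DIC; α₂ = 0.03090, so [CO3²⁻] = 0.03090 × 4.669 = 0.144 mmol/kg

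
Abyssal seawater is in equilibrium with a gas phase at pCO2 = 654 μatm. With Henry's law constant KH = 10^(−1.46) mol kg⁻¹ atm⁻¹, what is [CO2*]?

KH = 10^(−1.46) = 3.467×10^-2 mol kg⁻¹ atm⁻¹
[CO2*] = KH · pCO2 = 3.467×10^-2 × 654×10^-6 atm = 2.27×10^-5 mol/kg

[CO2*] = 22.7 μmol/kg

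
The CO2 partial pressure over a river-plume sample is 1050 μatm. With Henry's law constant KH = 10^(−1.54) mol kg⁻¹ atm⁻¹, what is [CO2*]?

[CO2*] = 30.3 μmol/kg

KH = 10^(−1.54) = 2.884×10^-2 mol kg⁻¹ atm⁻¹
[CO2*] = KH · pCO2 = 2.884×10^-2 × 1050×10^-6 atm = 3.03×10^-5 mol/kg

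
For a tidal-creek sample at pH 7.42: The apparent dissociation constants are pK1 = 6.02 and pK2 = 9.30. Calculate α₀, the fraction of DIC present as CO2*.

α₀ = 1 / (1 + K1/[H⁺] + K1K2/[H⁺]²) = 1 / (1 + 10^+1.40 + 10^-0.48)
   = 1 / (1 + 25.119 + 0.33113) = 1/26.450 = 0.03781

α₀ = 0.0378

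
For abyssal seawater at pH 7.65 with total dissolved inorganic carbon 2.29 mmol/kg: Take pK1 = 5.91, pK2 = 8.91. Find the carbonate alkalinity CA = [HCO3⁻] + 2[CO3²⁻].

CA = 2.37 mmol/kg

CA = [HCO3⁻] + 2[CO3²⁻] = (α₁ + 2α₂)·DIC
At pH 7.65: [H⁺]/K1 = 10^-1.74 = 0.018197, K2/[H⁺] = 10^-1.26 = 0.054954
α₁ = 1/(1 + 0.018197 + 0.054954) = 1/1.0732 = 0.9318; α₂ = α₁·K2/[H⁺] = 0.05121
α₁ + 2α₂ = 1.0343
CA = 1.0343 × 2.29 = 2.37 mmol/kg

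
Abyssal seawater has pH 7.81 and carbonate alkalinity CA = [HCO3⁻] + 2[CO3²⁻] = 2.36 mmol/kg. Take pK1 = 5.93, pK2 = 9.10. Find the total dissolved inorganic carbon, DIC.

DIC = 2.28 mmol/kg

CA = [HCO3⁻] + 2[CO3²⁻] = (α₁ + 2α₂)·DIC
At pH 7.81: [H⁺]/K1 = 10^-1.88 = 0.013183, K2/[H⁺] = 10^-1.29 = 0.051286
α₁ = 1/(1 + 0.013183 + 0.051286) = 1/1.0645 = 0.9394; α₂ = α₁·K2/[H⁺] = 0.04818
α₁ + 2α₂ = 1.0358
DIC = CA / (α₁ + 2α₂) = 2.36 / 1.0358 = 2.28 mmol/kg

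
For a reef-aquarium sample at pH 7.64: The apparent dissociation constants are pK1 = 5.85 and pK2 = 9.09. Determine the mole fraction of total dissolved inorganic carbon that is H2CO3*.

α₀ = 0.0154

α₀ = 1 / (1 + K1/[H⁺] + K1K2/[H⁺]²) = 1 / (1 + 10^+1.79 + 10^+0.34)
   = 1 / (1 + 61.660 + 2.1878) = 1/64.847 = 0.01542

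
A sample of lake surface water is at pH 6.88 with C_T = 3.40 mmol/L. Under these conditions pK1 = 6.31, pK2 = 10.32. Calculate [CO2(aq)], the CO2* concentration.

[CO2*] = 0.721 mmol/L

α₀ = 1 / (1 + K1/[H⁺] + K1K2/[H⁺]²) = 1 / (1 + 10^+0.57 + 10^-2.87)
   = 1 / (1 + 3.7154 + 0.0013490) = 1/4.7167 = 0.2120
[CO2*] = α₀ × DIC = 0.2120 × 3.40 = 0.721 mmol/L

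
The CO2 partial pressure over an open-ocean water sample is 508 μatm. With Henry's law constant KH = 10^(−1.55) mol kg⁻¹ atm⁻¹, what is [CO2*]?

KH = 10^(−1.55) = 2.818×10^-2 mol kg⁻¹ atm⁻¹
[CO2*] = KH · pCO2 = 2.818×10^-2 × 508×10^-6 atm = 1.43×10^-5 mol/kg

[CO2*] = 14.3 μmol/kg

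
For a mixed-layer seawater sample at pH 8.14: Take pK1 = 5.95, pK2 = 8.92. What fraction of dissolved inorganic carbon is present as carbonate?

α₂ = 0.142

α₂ = 1 / (1 + [H⁺]/K2 + [H⁺]²/(K1K2)) = 1 / (1 + 10^+0.78 + 10^-1.41)
   = 1 / (1 + 6.0256 + 0.038905) = 1/7.0645 = 0.1416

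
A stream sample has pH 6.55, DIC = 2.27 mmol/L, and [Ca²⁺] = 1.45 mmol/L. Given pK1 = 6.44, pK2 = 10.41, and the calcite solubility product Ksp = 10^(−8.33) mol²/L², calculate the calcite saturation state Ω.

α₂ = 1 / (1 + [H⁺]/K2 + [H⁺]²/(K1K2)) = 1 / (1 + 10^+3.86 + 10^+3.75)
   = 1 / (1 + 7244.4 + 5623.4) = 1/1.2869×10^4 = 7.771×10^-5
[CO3²⁻] = α₂ × DIC = 7.771×10^-5 × 2.27 = 0.0001764 mmol/L = 0.1764 μmol/L
Ksp = 10^(−8.33) = 4.677×10^-9
Ω = [Ca²⁺][CO3²⁻]/Ksp = (1.45×10^-3)(1.764×10^-7) / 4.677×10^-9 = 0.0547

Ω = 0.0547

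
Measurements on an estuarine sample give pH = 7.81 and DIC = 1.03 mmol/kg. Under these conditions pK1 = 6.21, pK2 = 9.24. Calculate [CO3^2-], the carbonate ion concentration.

α₂ = 1 / (1 + [H⁺]/K2 + [H⁺]²/(K1K2)) = 1 / (1 + 10^+1.43 + 10^-0.17)
   = 1 / (1 + 26.915 + 0.67608) = 1/28.591 = 0.03498
[CO3²⁻] = α₂ × DIC = 0.03498 × 1.03 = 0.0360 mmol/kg

[CO3²⁻] = 0.0360 mmol/kg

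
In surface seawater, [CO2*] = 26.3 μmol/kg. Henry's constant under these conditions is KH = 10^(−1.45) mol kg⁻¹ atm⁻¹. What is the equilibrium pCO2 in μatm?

KH = 10^(−1.45) = 3.548×10^-2 mol kg⁻¹ atm⁻¹
pCO2 = [CO2*]/KH = 26.3×10^-6 / 3.548×10^-2 = 7.41×10^-4 atm = 741 μatm

pCO2 = 741 μatm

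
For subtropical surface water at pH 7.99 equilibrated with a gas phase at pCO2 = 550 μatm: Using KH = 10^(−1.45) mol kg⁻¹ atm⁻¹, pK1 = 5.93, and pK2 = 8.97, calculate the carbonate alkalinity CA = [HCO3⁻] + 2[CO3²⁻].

CA = 2.71 mmol/kg

[CO2*] = KH · pCO2 = 10^(−1.45) × 550×10^-6 = 1.951×10^-5 mol/kg
α₀ = 1/(1 + K1/[H⁺] + K1K2/[H⁺]²) = 1/(1 + 10^+2.06 + 10^+1.08) = 0.007822
DIC = [CO2*]/α₀ = 1.951×10^-5 / 0.007822 = 2.495 mmol/kg
CA = (α₁ + 2α₂)·DIC = (0.8981 + 2×0.09405) × 2.495 = 2.71 mmol/kg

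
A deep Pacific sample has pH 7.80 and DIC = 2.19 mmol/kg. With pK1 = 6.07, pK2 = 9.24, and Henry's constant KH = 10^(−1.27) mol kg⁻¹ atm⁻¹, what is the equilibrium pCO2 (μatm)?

pCO2 = 720 μatm

α₀ = 1 / (1 + K1/[H⁺] + K1K2/[H⁺]²) = 1 / (1 + 10^+1.73 + 10^+0.29)
   = 1 / (1 + 53.703 + 1.9498) = 1/56.653 = 0.01765
[CO2*] = α₀ × DIC = 0.01765 × 2.19 = 0.03866 mmol/kg
pCO2 = [CO2*]/KH = 3.866×10^-5 / 5.370×10^-2 = 720 μatm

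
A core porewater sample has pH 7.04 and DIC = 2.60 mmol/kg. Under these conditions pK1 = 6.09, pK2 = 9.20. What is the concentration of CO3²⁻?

α₂ = 1 / (1 + [H⁺]/K2 + [H⁺]²/(K1K2)) = 1 / (1 + 10^+2.16 + 10^+1.21)
   = 1 / (1 + 144.54 + 16.218) = 1/161.76 = 0.006182
[CO3²⁻] = α₂ × DIC = 0.006182 × 2.60 = 0.0161 mmol/kg = 16.1 μmol/kg

[CO3²⁻] = 16.1 μmol/kg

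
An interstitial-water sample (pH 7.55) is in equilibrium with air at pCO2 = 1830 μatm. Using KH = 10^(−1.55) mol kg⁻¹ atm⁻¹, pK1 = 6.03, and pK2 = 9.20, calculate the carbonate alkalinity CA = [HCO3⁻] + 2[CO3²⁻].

[CO2*] = KH · pCO2 = 10^(−1.55) × 1830×10^-6 = 5.158×10^-5 mol/kg
α₀ = 1/(1 + K1/[H⁺] + K1K2/[H⁺]²) = 1/(1 + 10^+1.52 + 10^-0.13) = 0.02869
DIC = [CO2*]/α₀ = 5.158×10^-5 / 0.02869 = 1.798 mmol/kg
CA = (α₁ + 2α₂)·DIC = (0.9500 + 2×0.02127) × 1.798 = 1.78 mmol/kg

CA = 1.78 mmol/kg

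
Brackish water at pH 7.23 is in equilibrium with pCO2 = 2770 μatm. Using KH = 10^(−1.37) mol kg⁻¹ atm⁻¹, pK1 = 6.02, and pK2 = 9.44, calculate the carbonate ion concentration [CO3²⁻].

[CO2*] = KH · pCO2 = 10^(−1.37) × 2770×10^-6 = 1.182×10^-4 mol/kg
α₀ = 1/(1 + K1/[H⁺] + K1K2/[H⁺]²) = 1/(1 + 10^+1.21 + 10^-1.00) = 0.05774
DIC = [CO2*]/α₀ = 1.182×10^-4 / 0.05774 = 2.046 mmol/kg
[CO3²⁻] = α₂·DIC; α₂ = 0.005774, so [CO3²⁻] = 0.005774 × 2.046 = 0.0118 mmol/kg = 11.8 μmol/kg

[CO3²⁻] = 11.8 μmol/kg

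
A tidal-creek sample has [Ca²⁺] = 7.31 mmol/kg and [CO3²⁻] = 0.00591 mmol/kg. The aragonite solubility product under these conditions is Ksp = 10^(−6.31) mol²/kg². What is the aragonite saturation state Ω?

Ω = 0.0882

Ksp = 10^(−6.31) = 4.898×10^-7
Ω = [Ca²⁺][CO3²⁻]/Ksp = (7.31×10^-3)(0.00591×10^-3) / 4.898×10^-7 = 0.0882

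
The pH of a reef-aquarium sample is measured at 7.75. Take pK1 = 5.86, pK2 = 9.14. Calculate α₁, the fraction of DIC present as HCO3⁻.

α₁ = 1 / (1 + [H⁺]/K1 + K2/[H⁺]) = 1 / (1 + 10^-1.89 + 10^-1.39)
   = 1 / (1 + 0.012882 + 0.040738) = 1/1.0536 = 0.9491

α₁ = 0.949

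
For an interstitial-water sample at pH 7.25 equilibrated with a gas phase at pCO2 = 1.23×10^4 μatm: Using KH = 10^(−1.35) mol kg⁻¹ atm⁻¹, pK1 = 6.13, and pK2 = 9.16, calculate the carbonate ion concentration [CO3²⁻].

[CO2*] = KH · pCO2 = 10^(−1.35) × 1.23×10^4×10^-6 = 5.494×10^-4 mol/kg
α₀ = 1/(1 + K1/[H⁺] + K1K2/[H⁺]²) = 1/(1 + 10^+1.12 + 10^-0.79) = 0.06971
DIC = [CO2*]/α₀ = 5.494×10^-4 / 0.06971 = 7.881 mmol/kg
[CO3²⁻] = α₂·DIC; α₂ = 0.01131, so [CO3²⁻] = 0.01131 × 7.881 = 0.0891 mmol/kg

[CO3²⁻] = 0.0891 mmol/kg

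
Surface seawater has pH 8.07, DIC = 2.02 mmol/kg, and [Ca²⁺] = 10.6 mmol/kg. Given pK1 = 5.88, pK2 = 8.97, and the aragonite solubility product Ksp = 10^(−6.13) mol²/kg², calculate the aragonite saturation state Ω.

Ω = 3.21

α₂ = 1 / (1 + [H⁺]/K2 + [H⁺]²/(K1K2)) = 1 / (1 + 10^+0.90 + 10^-1.29)
   = 1 / (1 + 7.9433 + 0.051286) = 1/8.9946 = 0.1112
[CO3²⁻] = α₂ × DIC = 0.1112 × 2.02 = 0.2246 mmol/kg
Ksp = 10^(−6.13) = 7.413×10^-7
Ω = [Ca²⁺][CO3²⁻]/Ksp = (10.6×10^-3)(2.246×10^-4) / 7.413×10^-7 = 3.21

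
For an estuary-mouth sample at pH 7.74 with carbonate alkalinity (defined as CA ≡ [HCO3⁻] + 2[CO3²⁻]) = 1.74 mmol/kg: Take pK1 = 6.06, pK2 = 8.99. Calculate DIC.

CA = [HCO3⁻] + 2[CO3²⁻] = (α₁ + 2α₂)·DIC
At pH 7.74: [H⁺]/K1 = 10^-1.68 = 0.020893, K2/[H⁺] = 10^-1.25 = 0.056234
α₁ = 1/(1 + 0.020893 + 0.056234) = 1/1.0771 = 0.9284; α₂ = α₁·K2/[H⁺] = 0.05221
α₁ + 2α₂ = 1.0328
DIC = CA / (α₁ + 2α₂) = 1.74 / 1.0328 = 1.68 mmol/kg

DIC = 1.68 mmol/kg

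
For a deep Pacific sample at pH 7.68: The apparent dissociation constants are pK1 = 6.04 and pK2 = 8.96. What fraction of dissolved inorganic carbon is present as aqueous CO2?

α₀ = 1 / (1 + K1/[H⁺] + K1K2/[H⁺]²) = 1 / (1 + 10^+1.64 + 10^+0.36)
   = 1 / (1 + 43.652 + 2.2909) = 1/46.942 = 0.02130

α₀ = 0.0213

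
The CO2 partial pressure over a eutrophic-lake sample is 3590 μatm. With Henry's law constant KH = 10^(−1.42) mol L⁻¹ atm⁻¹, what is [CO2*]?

KH = 10^(−1.42) = 3.802×10^-2 mol L⁻¹ atm⁻¹
[CO2*] = KH · pCO2 = 3.802×10^-2 × 3590×10^-6 atm = 1.36×10^-4 mol/L

[CO2*] = 136 μmol/L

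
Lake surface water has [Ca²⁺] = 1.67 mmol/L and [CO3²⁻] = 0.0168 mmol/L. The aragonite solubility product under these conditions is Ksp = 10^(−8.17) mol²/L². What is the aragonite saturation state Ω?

Ksp = 10^(−8.17) = 6.761×10^-9
Ω = [Ca²⁺][CO3²⁻]/Ksp = (1.67×10^-3)(0.0168×10^-3) / 6.761×10^-9 = 4.15

Ω = 4.15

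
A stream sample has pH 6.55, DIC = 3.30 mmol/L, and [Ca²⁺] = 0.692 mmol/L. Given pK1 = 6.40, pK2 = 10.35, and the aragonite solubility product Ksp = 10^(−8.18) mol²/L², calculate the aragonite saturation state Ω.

Ω = 0.0321

α₂ = 1 / (1 + [H⁺]/K2 + [H⁺]²/(K1K2)) = 1 / (1 + 10^+3.80 + 10^+3.65)
   = 1 / (1 + 6309.6 + 4466.8) = 1/1.0777×10^4 = 9.279×10^-5
[CO3²⁻] = α₂ × DIC = 9.279×10^-5 × 3.30 = 0.0003062 mmol/L = 0.3062 μmol/L
Ksp = 10^(−8.18) = 6.607×10^-9
Ω = [Ca²⁺][CO3²⁻]/Ksp = (0.692×10^-3)(3.062×10^-7) / 6.607×10^-9 = 0.0321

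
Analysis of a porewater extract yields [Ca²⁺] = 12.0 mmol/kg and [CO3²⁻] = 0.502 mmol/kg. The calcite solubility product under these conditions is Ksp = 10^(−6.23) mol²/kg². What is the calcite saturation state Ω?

Ω = 10.2

Ksp = 10^(−6.23) = 5.888×10^-7
Ω = [Ca²⁺][CO3²⁻]/Ksp = (12.0×10^-3)(0.502×10^-3) / 5.888×10^-7 = 10.2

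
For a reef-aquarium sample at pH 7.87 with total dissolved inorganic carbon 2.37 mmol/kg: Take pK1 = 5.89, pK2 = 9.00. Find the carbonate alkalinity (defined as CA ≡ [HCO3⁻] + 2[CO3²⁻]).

CA = [HCO3⁻] + 2[CO3²⁻] = (α₁ + 2α₂)·DIC
At pH 7.87: [H⁺]/K1 = 10^-1.98 = 0.010471, K2/[H⁺] = 10^-1.13 = 0.074131
α₁ = 1/(1 + 0.010471 + 0.074131) = 1/1.0846 = 0.9220; α₂ = α₁·K2/[H⁺] = 0.06835
α₁ + 2α₂ = 1.0587
CA = 1.0587 × 2.37 = 2.51 mmol/kg

CA = 2.51 mmol/kg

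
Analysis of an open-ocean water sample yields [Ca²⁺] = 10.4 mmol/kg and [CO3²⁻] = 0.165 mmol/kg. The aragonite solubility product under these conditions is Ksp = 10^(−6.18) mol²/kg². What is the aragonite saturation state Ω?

Ksp = 10^(−6.18) = 6.607×10^-7
Ω = [Ca²⁺][CO3²⁻]/Ksp = (10.4×10^-3)(0.165×10^-3) / 6.607×10^-7 = 2.60

Ω = 2.60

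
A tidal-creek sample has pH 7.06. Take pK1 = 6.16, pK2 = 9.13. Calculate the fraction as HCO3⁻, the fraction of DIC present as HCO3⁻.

α₁ = 0.882

α₁ = 1 / (1 + [H⁺]/K1 + K2/[H⁺]) = 1 / (1 + 10^-0.90 + 10^-2.07)
   = 1 / (1 + 0.12589 + 0.0085114) = 1/1.1344 = 0.8815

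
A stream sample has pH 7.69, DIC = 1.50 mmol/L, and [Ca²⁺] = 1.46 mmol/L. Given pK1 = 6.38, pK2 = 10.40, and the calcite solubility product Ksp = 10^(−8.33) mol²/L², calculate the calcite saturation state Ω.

α₂ = 1 / (1 + [H⁺]/K2 + [H⁺]²/(K1K2)) = 1 / (1 + 10^+2.71 + 10^+1.40)
   = 1 / (1 + 512.86 + 25.119) = 1/538.98 = 0.001855
[CO3²⁻] = α₂ × DIC = 0.001855 × 1.50 = 0.002783 mmol/L = 2.783 μmol/L
Ksp = 10^(−8.33) = 4.677×10^-9
Ω = [Ca²⁺][CO3²⁻]/Ksp = (1.46×10^-3)(2.783×10^-6) / 4.677×10^-9 = 0.869

Ω = 0.869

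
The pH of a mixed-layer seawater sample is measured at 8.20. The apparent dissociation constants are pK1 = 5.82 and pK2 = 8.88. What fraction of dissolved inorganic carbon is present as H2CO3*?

α₀ = 1 / (1 + K1/[H⁺] + K1K2/[H⁺]²) = 1 / (1 + 10^+2.38 + 10^+1.70)
   = 1 / (1 + 239.88 + 50.119) = 1/291.00 = 0.003436

α₀ = 0.00344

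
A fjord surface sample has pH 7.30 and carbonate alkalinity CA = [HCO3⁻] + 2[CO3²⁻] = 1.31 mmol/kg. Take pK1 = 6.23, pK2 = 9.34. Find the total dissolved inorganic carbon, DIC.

DIC = 1.41 mmol/kg

CA = [HCO3⁻] + 2[CO3²⁻] = (α₁ + 2α₂)·DIC
At pH 7.30: [H⁺]/K1 = 10^-1.07 = 0.085114, K2/[H⁺] = 10^-2.04 = 0.0091201
α₁ = 1/(1 + 0.085114 + 0.0091201) = 1/1.0942 = 0.9139; α₂ = α₁·K2/[H⁺] = 0.008335
α₁ + 2α₂ = 0.9306
DIC = CA / (α₁ + 2α₂) = 1.31 / 0.9306 = 1.41 mmol/kg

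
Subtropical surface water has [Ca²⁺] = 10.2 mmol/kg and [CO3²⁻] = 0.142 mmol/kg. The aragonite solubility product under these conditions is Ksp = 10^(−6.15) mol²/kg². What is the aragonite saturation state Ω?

Ω = 2.05

Ksp = 10^(−6.15) = 7.079×10^-7
Ω = [Ca²⁺][CO3²⁻]/Ksp = (10.2×10^-3)(0.142×10^-3) / 7.079×10^-7 = 2.05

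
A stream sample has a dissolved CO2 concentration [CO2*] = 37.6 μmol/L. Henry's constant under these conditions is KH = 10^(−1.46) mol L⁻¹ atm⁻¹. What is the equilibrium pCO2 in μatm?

KH = 10^(−1.46) = 3.467×10^-2 mol L⁻¹ atm⁻¹
pCO2 = [CO2*]/KH = 37.6×10^-6 / 3.467×10^-2 = 1.08×10^-3 atm = 1080 μatm

pCO2 = 1080 μatm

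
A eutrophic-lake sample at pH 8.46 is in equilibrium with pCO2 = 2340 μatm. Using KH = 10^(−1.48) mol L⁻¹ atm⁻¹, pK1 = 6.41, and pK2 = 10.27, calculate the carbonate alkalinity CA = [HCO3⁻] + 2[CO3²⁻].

CA = 8.96 mmol/L

[CO2*] = KH · pCO2 = 10^(−1.48) × 2340×10^-6 = 7.748×10^-5 mol/L
α₀ = 1/(1 + K1/[H⁺] + K1K2/[H⁺]²) = 1/(1 + 10^+2.05 + 10^+0.24) = 0.008700
DIC = [CO2*]/α₀ = 7.748×10^-5 / 0.008700 = 8.906 mmol/L
CA = (α₁ + 2α₂)·DIC = (0.9762 + 2×0.01512) × 8.906 = 8.96 mmol/L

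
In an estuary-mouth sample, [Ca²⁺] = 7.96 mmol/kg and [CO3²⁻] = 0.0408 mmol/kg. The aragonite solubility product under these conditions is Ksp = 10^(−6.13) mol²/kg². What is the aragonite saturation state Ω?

Ω = 0.438

Ksp = 10^(−6.13) = 7.413×10^-7
Ω = [Ca²⁺][CO3²⁻]/Ksp = (7.96×10^-3)(0.0408×10^-3) / 7.413×10^-7 = 0.438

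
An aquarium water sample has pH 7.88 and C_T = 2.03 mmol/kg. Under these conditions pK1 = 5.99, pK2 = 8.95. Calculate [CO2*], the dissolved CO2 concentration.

[CO2*] = 0.0238 mmol/kg

α₀ = 1 / (1 + K1/[H⁺] + K1K2/[H⁺]²) = 1 / (1 + 10^+1.89 + 10^+0.82)
   = 1 / (1 + 77.625 + 6.6069) = 1/85.232 = 0.01173
[CO2*] = α₀ × DIC = 0.01173 × 2.03 = 0.0238 mmol/kg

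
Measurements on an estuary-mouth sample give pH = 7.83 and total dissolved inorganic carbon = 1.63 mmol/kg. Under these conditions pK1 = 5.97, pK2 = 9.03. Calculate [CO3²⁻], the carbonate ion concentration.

α₂ = 1 / (1 + [H⁺]/K2 + [H⁺]²/(K1K2)) = 1 / (1 + 10^+1.20 + 10^-0.66)
   = 1 / (1 + 15.849 + 0.21878) = 1/17.068 = 0.05859
[CO3²⁻] = α₂ × DIC = 0.05859 × 1.63 = 0.0955 mmol/kg

[CO3²⁻] = 0.0955 mmol/kg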